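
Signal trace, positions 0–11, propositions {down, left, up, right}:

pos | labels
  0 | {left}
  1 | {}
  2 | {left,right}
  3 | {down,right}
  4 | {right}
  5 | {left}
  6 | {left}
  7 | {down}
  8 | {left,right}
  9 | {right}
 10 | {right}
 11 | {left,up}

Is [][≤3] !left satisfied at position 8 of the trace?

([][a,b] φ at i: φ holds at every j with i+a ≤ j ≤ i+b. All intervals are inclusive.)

Does not hold

Check !left at every j in [8,11]:
  j=8: false
  j=9: true
  j=10: true
  j=11: false
Fails at j=8 → formula fails.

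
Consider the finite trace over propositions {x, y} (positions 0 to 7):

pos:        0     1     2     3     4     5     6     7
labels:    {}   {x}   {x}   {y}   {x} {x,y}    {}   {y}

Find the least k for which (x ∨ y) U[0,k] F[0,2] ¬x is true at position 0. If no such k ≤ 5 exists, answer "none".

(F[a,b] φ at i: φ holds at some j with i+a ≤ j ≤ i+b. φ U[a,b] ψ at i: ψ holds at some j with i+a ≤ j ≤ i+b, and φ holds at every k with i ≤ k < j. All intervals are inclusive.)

0

Need earliest j ≥ 0 with F[0,2] ¬x, and (x ∨ y) at every k in [0,j-1].
  j=0: rhs holds (empty prefix). k = 0.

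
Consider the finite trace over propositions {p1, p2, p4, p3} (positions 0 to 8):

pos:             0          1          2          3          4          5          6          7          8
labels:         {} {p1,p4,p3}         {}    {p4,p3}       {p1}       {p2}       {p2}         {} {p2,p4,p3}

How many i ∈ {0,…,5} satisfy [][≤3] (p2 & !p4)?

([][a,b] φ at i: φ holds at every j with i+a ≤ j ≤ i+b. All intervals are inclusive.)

Evaluate at each i in [0,5]:
  i=0: ✗ (fails at j=0)
  i=1: ✗ (fails at j=1)
  i=2: ✗ (fails at j=2)
  i=3: ✗ (fails at j=3)
  i=4: ✗ (fails at j=4)
  i=5: ✗ (fails at j=7)
Positions where it holds: {} → 0.

0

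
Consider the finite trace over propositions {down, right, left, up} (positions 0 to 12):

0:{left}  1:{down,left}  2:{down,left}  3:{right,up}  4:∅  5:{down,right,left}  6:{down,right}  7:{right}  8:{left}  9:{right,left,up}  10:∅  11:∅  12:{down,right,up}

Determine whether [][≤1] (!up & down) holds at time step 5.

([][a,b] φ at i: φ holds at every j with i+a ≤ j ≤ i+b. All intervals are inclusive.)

Check (!up & down) at every j in [5,6]:
  j=5: true
  j=6: true
All positions satisfy it → formula holds.

True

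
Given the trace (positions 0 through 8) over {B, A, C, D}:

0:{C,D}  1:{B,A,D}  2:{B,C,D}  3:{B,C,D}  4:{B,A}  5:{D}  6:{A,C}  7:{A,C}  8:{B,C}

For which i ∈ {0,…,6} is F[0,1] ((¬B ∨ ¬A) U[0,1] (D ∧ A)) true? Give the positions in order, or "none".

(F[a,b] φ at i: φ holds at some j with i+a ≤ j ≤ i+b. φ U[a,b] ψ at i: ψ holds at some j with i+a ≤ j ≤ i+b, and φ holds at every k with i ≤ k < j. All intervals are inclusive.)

0, 1

Evaluate at each i in [0,6]:
  i=0: ✓ (witness j=0)
  i=1: ✓ (witness j=1)
  i=2: ✗ (none in [2,3])
  i=3: ✗ (none in [3,4])
  i=4: ✗ (none in [4,5])
  i=5: ✗ (none in [5,6])
  i=6: ✗ (none in [6,7])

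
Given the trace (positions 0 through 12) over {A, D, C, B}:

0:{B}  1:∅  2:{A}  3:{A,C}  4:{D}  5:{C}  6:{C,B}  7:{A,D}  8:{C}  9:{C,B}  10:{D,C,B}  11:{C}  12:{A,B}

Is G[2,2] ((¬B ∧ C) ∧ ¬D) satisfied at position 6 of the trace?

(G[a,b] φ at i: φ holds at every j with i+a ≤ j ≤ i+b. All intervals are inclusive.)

Holds

Check ((¬B ∧ C) ∧ ¬D) at every j in [8,8]:
  j=8: true
All positions satisfy it → formula holds.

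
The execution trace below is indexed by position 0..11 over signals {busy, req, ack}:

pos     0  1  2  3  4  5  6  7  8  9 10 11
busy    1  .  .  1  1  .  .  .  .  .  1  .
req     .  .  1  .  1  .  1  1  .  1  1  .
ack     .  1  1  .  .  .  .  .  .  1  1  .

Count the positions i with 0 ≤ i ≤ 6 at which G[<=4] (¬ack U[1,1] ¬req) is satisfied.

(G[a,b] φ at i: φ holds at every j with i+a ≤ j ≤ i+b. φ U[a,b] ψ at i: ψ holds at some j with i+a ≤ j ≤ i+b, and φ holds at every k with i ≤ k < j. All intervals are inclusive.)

Evaluate at each i in [0,6]:
  i=0: ✗ (fails at j=1)
  i=1: ✗ (fails at j=1)
  i=2: ✗ (fails at j=2)
  i=3: ✗ (fails at j=3)
  i=4: ✗ (fails at j=5)
  i=5: ✗ (fails at j=5)
  i=6: ✗ (fails at j=6)
Positions where it holds: {} → 0.

0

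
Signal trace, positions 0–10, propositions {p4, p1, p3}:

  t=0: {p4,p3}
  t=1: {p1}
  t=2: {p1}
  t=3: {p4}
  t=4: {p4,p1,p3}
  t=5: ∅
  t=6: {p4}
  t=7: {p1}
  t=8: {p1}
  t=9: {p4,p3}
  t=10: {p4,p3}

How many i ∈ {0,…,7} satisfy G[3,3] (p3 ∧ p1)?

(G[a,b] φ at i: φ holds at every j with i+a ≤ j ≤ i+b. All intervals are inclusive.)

1

Evaluate at each i in [0,7]:
  i=0: ✗ (fails at j=3)
  i=1: ✓ (all of [4,4])
  i=2: ✗ (fails at j=5)
  i=3: ✗ (fails at j=6)
  i=4: ✗ (fails at j=7)
  i=5: ✗ (fails at j=8)
  i=6: ✗ (fails at j=9)
  i=7: ✗ (fails at j=10)
Positions where it holds: {1} → 1.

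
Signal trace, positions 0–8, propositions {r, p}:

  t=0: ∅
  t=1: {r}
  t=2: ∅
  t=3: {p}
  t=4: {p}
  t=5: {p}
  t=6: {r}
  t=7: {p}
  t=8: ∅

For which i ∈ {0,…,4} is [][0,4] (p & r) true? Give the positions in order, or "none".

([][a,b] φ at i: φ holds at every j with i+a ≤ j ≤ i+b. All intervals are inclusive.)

Evaluate at each i in [0,4]:
  i=0: ✗ (fails at j=0)
  i=1: ✗ (fails at j=1)
  i=2: ✗ (fails at j=2)
  i=3: ✗ (fails at j=3)
  i=4: ✗ (fails at j=4)

none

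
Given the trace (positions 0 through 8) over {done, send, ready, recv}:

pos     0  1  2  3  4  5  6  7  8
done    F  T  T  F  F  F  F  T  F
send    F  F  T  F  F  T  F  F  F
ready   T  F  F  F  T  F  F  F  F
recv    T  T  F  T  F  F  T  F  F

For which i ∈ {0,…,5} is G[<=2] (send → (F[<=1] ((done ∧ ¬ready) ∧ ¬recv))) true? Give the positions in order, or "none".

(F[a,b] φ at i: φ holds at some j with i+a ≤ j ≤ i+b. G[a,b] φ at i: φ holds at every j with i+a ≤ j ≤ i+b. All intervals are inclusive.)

Evaluate at each i in [0,5]:
  i=0: ✓ (all of [0,2])
  i=1: ✓ (all of [1,3])
  i=2: ✓ (all of [2,4])
  i=3: ✗ (fails at j=5)
  i=4: ✗ (fails at j=5)
  i=5: ✗ (fails at j=5)

0, 1, 2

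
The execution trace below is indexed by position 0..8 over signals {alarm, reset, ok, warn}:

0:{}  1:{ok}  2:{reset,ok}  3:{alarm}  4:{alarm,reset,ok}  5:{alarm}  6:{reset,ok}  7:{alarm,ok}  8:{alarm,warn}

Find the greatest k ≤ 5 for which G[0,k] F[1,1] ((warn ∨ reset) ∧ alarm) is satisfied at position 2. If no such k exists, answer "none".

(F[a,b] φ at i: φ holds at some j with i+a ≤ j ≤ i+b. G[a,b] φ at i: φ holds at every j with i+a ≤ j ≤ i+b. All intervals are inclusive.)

F[1,1] ((warn ∨ reset) ∧ alarm) must hold from j=2 onward; find where it first fails.
  j=2: fails → no k works.

none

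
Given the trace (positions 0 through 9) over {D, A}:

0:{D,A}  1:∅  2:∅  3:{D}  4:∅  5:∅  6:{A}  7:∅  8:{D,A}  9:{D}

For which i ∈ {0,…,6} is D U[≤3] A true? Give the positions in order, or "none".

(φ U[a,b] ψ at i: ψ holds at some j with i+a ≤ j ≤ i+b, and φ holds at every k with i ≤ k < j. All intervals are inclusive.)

Evaluate at each i in [0,6]:
  i=0: ✓ (rhs at j=0)
  i=1: ✗ (no rhs in [1,4])
  i=2: ✗ (no rhs in [2,5])
  i=3: ✗ (lhs fails at k=4 before rhs at j=6)
  i=4: ✗ (lhs fails at k=4 before rhs at j=6)
  i=5: ✗ (lhs fails at k=5 before rhs at j=6)
  i=6: ✓ (rhs at j=6)

0, 6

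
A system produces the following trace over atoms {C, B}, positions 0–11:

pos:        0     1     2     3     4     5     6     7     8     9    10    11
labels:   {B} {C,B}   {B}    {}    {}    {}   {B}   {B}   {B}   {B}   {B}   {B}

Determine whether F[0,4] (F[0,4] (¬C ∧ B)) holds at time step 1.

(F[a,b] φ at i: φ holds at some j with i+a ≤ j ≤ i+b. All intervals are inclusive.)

Check F[0,4] (¬C ∧ B) at each j in [1,5]:
  j=1: holds (witness at 2)
  j=2: holds (witness at 2)
  j=3: holds (witness at 6)
  j=4: holds (witness at 6)
  j=5: holds (witness at 6)
Found at j=1 → formula holds.

Holds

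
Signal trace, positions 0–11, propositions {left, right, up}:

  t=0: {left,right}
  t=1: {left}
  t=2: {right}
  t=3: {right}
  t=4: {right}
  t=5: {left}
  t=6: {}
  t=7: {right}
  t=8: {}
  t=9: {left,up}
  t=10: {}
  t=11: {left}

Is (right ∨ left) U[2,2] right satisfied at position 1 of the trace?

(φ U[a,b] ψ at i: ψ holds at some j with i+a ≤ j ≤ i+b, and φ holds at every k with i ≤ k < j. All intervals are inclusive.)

Need some j in [3,3] with right, and (right ∨ left) at every k in [1,j-1].
  j=3: right holds; (right ∨ left) holds at every k in [1,2] → satisfied.

True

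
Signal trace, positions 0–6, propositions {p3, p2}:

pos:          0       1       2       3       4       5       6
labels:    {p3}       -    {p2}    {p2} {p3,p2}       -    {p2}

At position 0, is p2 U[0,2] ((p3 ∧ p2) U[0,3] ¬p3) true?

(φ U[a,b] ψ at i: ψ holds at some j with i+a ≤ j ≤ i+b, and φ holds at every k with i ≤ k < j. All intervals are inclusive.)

Need some j in [0,2] with ((p3 ∧ p2) U[0,3] ¬p3), and p2 at every k in [0,j-1].
  j=0: ((p3 ∧ p2) U[0,3] ¬p3) — fails.
  j=1: ((p3 ∧ p2) U[0,3] ¬p3) holds, but p2 fails at k=0 → not this j.
  j=2: ((p3 ∧ p2) U[0,3] ¬p3) holds, but p2 fails at k=0 → not this j.
No j in the window works → until fails.

Does not hold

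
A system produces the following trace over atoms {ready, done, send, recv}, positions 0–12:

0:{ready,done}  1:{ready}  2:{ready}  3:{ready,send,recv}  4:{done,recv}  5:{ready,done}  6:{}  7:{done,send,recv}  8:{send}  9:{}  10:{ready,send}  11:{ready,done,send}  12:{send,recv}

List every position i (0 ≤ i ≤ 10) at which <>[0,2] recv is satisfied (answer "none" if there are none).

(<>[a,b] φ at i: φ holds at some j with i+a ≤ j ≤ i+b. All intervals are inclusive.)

Evaluate at each i in [0,10]:
  i=0: ✗ (none in [0,2])
  i=1: ✓ (witness j=3)
  i=2: ✓ (witness j=3)
  i=3: ✓ (witness j=3)
  i=4: ✓ (witness j=4)
  i=5: ✓ (witness j=7)
  i=6: ✓ (witness j=7)
  i=7: ✓ (witness j=7)
  i=8: ✗ (none in [8,10])
  i=9: ✗ (none in [9,11])
  i=10: ✓ (witness j=12)

1, 2, 3, 4, 5, 6, 7, 10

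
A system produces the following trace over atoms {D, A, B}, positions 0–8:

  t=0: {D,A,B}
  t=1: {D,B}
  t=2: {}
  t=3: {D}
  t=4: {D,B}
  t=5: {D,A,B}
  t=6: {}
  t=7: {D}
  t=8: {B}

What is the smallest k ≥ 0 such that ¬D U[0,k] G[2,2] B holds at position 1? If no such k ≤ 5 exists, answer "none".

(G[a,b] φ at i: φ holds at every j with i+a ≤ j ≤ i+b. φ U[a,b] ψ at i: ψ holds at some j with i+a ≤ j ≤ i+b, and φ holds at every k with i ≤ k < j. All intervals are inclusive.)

Need earliest j ≥ 1 with G[2,2] B, and ¬D at every k in [1,j-1].
  j=1: rhs fails.
  j=2: rhs holds but lhs fails at k=1.
  j=3: rhs holds but lhs fails at k=1.
  j=4: rhs fails.
  j=5: rhs fails.
  j=6: rhs holds but lhs fails at k=1.
No witness within the range → none.

none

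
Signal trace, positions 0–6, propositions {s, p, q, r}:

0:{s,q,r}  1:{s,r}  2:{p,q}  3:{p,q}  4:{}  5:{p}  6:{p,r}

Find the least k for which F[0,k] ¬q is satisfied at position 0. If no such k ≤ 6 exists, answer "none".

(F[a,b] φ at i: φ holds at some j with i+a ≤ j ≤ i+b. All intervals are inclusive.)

Scan j = 0,1,… for ¬q:
  j=0: fails
  j=1: holds
First hit at j=1, so smallest k = 1-0 = 1.

1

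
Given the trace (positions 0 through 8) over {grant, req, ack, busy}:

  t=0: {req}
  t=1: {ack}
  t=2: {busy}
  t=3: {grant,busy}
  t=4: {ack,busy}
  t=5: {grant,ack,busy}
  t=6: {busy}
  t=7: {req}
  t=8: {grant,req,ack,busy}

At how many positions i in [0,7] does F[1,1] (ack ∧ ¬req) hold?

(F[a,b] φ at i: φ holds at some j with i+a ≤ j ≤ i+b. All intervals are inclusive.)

3

Evaluate at each i in [0,7]:
  i=0: ✓ (witness j=1)
  i=1: ✗ (none in [2,2])
  i=2: ✗ (none in [3,3])
  i=3: ✓ (witness j=4)
  i=4: ✓ (witness j=5)
  i=5: ✗ (none in [6,6])
  i=6: ✗ (none in [7,7])
  i=7: ✗ (none in [8,8])
Positions where it holds: {0, 3, 4} → 3.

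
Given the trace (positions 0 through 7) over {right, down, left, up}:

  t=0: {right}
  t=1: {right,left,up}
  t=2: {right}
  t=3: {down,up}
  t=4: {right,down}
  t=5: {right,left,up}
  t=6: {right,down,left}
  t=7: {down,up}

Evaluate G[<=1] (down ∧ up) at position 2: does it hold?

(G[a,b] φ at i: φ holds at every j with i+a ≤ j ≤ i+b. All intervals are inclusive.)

Check (down ∧ up) at every j in [2,3]:
  j=2: false
  j=3: true
Fails at j=2 → formula fails.

Does not hold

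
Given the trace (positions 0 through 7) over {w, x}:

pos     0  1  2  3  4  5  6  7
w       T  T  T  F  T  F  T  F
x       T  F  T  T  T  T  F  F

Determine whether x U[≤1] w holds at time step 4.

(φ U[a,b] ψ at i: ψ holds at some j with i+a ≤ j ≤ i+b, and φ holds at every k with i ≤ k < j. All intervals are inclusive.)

Yes

Need some j in [4,5] with w, and x at every k in [4,j-1].
  j=4: w holds; no prefix to check → satisfied.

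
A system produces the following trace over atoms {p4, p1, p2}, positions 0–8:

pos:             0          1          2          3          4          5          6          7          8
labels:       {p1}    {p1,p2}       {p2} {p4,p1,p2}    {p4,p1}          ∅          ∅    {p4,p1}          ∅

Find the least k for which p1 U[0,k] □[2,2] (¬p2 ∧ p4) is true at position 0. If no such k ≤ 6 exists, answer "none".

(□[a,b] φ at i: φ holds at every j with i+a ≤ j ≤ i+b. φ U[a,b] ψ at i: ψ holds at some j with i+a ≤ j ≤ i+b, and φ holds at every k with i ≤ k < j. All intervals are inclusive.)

2

Need earliest j ≥ 0 with □[2,2] (¬p2 ∧ p4), and p1 at every k in [0,j-1].
  j=0: rhs fails.
  j=1: rhs fails.
  j=2: rhs holds; lhs holds on [0,1]. k = 2.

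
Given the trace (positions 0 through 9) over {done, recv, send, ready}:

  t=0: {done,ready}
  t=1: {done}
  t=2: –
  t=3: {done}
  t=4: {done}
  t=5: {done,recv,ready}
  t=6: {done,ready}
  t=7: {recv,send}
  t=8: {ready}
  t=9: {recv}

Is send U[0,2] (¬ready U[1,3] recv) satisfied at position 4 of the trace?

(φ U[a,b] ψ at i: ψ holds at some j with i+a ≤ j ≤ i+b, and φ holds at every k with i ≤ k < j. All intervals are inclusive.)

Need some j in [4,6] with (¬ready U[1,3] recv), and send at every k in [4,j-1].
  j=4: (¬ready U[1,3] recv) holds; no prefix to check → satisfied.

True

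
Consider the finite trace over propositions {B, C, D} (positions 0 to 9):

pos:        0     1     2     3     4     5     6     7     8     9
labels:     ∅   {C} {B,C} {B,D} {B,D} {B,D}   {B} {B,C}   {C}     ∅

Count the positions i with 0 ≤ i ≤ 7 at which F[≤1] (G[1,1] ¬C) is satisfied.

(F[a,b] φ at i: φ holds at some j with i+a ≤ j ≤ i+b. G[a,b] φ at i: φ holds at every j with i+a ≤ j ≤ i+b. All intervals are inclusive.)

Evaluate at each i in [0,7]:
  i=0: ✗ (none in [0,1])
  i=1: ✓ (witness j=2)
  i=2: ✓ (witness j=2)
  i=3: ✓ (witness j=3)
  i=4: ✓ (witness j=4)
  i=5: ✓ (witness j=5)
  i=6: ✗ (none in [6,7])
  i=7: ✓ (witness j=8)
Positions where it holds: {1, 2, 3, 4, 5, 7} → 6.

6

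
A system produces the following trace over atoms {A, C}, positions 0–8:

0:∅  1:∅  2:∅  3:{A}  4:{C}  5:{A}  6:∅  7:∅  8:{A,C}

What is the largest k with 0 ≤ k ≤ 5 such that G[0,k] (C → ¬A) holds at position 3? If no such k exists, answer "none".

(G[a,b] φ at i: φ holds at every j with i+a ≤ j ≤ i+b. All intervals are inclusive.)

4

(C → ¬A) must hold from j=3 onward; find where it first fails.
  j=3: holds
  j=4: holds
  j=5: holds
  j=6: holds
  j=7: holds
  j=8: fails
Holds on [3,7], so largest k = 4.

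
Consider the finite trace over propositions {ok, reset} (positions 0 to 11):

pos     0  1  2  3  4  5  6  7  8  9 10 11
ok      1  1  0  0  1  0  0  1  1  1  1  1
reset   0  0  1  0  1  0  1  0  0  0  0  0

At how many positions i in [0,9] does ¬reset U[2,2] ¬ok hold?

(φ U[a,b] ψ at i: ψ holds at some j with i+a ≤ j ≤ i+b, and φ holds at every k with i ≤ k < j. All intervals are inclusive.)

Evaluate at each i in [0,9]:
  i=0: ✓ (rhs at j=2; lhs holds on [0,1])
  i=1: ✗ (lhs fails at k=2 before rhs at j=3)
  i=2: ✗ (no rhs in [4,4])
  i=3: ✗ (lhs fails at k=4 before rhs at j=5)
  i=4: ✗ (lhs fails at k=4 before rhs at j=6)
  i=5: ✗ (no rhs in [7,7])
  i=6: ✗ (no rhs in [8,8])
  i=7: ✗ (no rhs in [9,9])
  i=8: ✗ (no rhs in [10,10])
  i=9: ✗ (no rhs in [11,11])
Positions where it holds: {0} → 1.

1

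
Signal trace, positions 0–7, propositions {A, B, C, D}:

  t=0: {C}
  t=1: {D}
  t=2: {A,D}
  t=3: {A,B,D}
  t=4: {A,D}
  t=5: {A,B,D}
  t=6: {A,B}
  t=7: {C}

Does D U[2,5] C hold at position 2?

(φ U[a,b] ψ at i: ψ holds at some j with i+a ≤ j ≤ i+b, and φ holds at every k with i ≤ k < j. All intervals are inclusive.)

Need some j in [4,7] with C, and D at every k in [2,j-1].
  j=4: C false.
  j=5: C false.
  j=6: C false.
  j=7: C holds, but D fails at k=6 → not this j.
No j in the window works → until fails.

No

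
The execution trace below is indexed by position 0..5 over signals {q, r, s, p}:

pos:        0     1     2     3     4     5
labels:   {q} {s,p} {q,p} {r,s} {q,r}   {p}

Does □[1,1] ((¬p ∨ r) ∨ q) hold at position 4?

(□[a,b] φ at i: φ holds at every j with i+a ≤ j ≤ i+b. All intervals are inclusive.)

False

Check ((¬p ∨ r) ∨ q) at every j in [5,5]:
  j=5: false
Fails at j=5 → formula fails.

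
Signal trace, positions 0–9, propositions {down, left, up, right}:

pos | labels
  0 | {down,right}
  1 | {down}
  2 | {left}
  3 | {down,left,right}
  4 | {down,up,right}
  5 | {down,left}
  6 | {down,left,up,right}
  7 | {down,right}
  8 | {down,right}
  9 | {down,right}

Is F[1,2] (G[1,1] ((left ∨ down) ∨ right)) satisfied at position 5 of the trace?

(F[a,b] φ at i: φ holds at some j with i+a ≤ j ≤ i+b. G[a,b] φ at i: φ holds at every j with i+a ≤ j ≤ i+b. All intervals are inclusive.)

Check G[1,1] ((left ∨ down) ∨ right) at each j in [6,7]:
  j=6: holds on [7,7]
  j=7: holds on [8,8]
Found at j=6 → formula holds.

True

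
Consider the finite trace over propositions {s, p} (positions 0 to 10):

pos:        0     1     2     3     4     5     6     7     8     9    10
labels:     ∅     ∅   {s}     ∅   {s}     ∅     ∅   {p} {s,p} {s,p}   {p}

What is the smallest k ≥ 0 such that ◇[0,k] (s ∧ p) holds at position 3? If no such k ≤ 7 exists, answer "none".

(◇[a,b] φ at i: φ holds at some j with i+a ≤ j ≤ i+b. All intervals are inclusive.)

Scan j = 3,4,… for (s ∧ p):
  j=3: fails
  j=4: fails
  j=5: fails
  j=6: fails
  j=7: fails
  j=8: holds
First hit at j=8, so smallest k = 8-3 = 5.

5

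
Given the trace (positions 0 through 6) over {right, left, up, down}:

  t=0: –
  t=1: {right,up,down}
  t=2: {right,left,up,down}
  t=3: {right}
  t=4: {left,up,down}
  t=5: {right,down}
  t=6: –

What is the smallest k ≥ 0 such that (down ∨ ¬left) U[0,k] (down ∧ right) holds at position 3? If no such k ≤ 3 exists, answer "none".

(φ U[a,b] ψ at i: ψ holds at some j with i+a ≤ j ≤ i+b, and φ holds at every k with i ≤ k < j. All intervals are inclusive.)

Need earliest j ≥ 3 with (down ∧ right), and (down ∨ ¬left) at every k in [3,j-1].
  j=3: rhs fails.
  j=4: rhs fails.
  j=5: rhs holds; lhs holds on [3,4]. k = 2.

2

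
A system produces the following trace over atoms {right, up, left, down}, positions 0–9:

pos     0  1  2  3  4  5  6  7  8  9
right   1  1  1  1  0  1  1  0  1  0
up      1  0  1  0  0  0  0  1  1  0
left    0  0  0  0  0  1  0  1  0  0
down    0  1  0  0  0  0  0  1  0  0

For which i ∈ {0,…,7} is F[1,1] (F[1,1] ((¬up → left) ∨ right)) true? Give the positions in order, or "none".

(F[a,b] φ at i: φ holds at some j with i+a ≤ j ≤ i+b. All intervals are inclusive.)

0, 1, 3, 4, 5, 6

Evaluate at each i in [0,7]:
  i=0: ✓ (witness j=1)
  i=1: ✓ (witness j=2)
  i=2: ✗ (none in [3,3])
  i=3: ✓ (witness j=4)
  i=4: ✓ (witness j=5)
  i=5: ✓ (witness j=6)
  i=6: ✓ (witness j=7)
  i=7: ✗ (none in [8,8])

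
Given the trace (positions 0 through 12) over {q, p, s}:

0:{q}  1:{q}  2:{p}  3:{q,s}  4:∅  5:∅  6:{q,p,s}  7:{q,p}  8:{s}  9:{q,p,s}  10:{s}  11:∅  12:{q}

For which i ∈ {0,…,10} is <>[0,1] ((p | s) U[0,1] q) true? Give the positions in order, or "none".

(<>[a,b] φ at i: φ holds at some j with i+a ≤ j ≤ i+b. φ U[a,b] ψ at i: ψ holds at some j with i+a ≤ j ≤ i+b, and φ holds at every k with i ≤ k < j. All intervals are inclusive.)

Evaluate at each i in [0,10]:
  i=0: ✓ (witness j=0)
  i=1: ✓ (witness j=1)
  i=2: ✓ (witness j=2)
  i=3: ✓ (witness j=3)
  i=4: ✗ (none in [4,5])
  i=5: ✓ (witness j=6)
  i=6: ✓ (witness j=6)
  i=7: ✓ (witness j=7)
  i=8: ✓ (witness j=8)
  i=9: ✓ (witness j=9)
  i=10: ✗ (none in [10,11])

0, 1, 2, 3, 5, 6, 7, 8, 9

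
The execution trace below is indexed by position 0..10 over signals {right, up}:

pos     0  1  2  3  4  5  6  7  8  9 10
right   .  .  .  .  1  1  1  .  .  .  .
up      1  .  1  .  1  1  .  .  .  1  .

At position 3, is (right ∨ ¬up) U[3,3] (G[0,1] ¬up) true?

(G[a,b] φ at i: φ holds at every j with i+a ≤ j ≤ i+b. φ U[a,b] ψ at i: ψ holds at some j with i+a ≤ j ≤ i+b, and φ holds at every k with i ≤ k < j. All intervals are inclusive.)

Need some j in [6,6] with G[0,1] ¬up, and (right ∨ ¬up) at every k in [3,j-1].
  j=6: G[0,1] ¬up holds; (right ∨ ¬up) holds at every k in [3,5] → satisfied.

True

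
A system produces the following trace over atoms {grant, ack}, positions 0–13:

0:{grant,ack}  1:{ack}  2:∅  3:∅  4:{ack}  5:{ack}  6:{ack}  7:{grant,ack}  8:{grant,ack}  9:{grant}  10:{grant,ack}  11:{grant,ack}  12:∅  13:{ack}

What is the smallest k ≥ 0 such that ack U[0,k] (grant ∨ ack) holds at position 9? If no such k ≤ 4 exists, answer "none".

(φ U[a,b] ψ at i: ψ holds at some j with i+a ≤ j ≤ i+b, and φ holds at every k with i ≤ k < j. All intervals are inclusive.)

0

Need earliest j ≥ 9 with (grant ∨ ack), and ack at every k in [9,j-1].
  j=9: rhs holds (empty prefix). k = 0.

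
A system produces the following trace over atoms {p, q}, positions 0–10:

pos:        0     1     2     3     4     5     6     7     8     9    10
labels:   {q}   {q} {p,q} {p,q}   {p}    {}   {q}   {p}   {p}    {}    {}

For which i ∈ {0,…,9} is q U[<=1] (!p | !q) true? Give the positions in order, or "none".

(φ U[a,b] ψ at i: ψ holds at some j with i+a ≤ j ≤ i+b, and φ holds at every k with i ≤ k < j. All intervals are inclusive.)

0, 1, 3, 4, 5, 6, 7, 8, 9

Evaluate at each i in [0,9]:
  i=0: ✓ (rhs at j=0)
  i=1: ✓ (rhs at j=1)
  i=2: ✗ (no rhs in [2,3])
  i=3: ✓ (rhs at j=4; lhs holds on [3,3])
  i=4: ✓ (rhs at j=4)
  i=5: ✓ (rhs at j=5)
  i=6: ✓ (rhs at j=6)
  i=7: ✓ (rhs at j=7)
  i=8: ✓ (rhs at j=8)
  i=9: ✓ (rhs at j=9)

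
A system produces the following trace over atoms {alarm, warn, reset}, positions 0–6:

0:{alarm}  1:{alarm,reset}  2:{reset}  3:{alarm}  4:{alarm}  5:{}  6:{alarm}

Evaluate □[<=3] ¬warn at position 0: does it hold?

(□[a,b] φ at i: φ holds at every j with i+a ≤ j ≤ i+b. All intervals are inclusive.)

Yes

Check ¬warn at every j in [0,3]:
  j=0: true
  j=1: true
  j=2: true
  j=3: true
All positions satisfy it → formula holds.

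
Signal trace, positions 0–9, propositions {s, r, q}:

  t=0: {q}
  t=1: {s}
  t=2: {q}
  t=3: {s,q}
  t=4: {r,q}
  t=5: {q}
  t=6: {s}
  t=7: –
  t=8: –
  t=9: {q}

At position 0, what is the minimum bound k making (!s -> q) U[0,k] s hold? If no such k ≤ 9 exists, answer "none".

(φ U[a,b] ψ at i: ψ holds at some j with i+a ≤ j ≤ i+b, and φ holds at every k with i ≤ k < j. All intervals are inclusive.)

1

Need earliest j ≥ 0 with s, and (!s -> q) at every k in [0,j-1].
  j=0: rhs fails.
  j=1: rhs holds; lhs holds on [0,0]. k = 1.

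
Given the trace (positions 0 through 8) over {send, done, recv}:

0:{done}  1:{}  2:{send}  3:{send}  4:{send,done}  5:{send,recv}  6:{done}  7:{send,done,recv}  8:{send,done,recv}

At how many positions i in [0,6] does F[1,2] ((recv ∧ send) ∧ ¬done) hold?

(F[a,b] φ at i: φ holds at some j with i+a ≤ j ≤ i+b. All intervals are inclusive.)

2

Evaluate at each i in [0,6]:
  i=0: ✗ (none in [1,2])
  i=1: ✗ (none in [2,3])
  i=2: ✗ (none in [3,4])
  i=3: ✓ (witness j=5)
  i=4: ✓ (witness j=5)
  i=5: ✗ (none in [6,7])
  i=6: ✗ (none in [7,8])
Positions where it holds: {3, 4} → 2.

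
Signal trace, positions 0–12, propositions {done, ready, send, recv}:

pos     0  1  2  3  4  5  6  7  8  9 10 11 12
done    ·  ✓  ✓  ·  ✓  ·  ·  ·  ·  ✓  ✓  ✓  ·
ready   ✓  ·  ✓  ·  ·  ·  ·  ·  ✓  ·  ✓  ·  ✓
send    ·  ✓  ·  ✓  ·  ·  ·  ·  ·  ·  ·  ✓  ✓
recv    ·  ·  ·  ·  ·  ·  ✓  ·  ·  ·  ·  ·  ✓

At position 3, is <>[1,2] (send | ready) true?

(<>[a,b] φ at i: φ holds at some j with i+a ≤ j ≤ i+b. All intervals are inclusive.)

Check (send | ready) at each j in [4,5]:
  j=4: false
  j=5: false
No position in the window satisfies it → formula fails.

False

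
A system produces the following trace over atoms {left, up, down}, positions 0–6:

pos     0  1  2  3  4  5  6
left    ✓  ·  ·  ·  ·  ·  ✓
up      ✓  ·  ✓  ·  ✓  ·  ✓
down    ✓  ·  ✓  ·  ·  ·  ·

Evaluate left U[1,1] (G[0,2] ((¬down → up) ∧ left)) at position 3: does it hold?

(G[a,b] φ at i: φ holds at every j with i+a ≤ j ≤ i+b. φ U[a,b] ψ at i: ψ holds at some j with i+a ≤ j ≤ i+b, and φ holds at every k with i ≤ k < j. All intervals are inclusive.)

No

Need some j in [4,4] with G[0,2] ((¬down → up) ∧ left), and left at every k in [3,j-1].
  j=4: G[0,2] ((¬down → up) ∧ left) — fails at 4.
No j in the window works → until fails.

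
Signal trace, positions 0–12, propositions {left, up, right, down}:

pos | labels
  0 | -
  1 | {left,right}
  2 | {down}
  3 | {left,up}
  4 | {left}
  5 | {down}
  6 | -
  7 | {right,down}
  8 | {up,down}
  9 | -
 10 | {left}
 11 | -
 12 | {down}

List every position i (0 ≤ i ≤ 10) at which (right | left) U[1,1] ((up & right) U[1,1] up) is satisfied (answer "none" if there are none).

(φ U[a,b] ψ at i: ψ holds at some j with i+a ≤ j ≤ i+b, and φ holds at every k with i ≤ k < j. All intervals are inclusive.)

none

Evaluate at each i in [0,10]:
  i=0: ✗ (no rhs in [1,1])
  i=1: ✗ (no rhs in [2,2])
  i=2: ✗ (no rhs in [3,3])
  i=3: ✗ (no rhs in [4,4])
  i=4: ✗ (no rhs in [5,5])
  i=5: ✗ (no rhs in [6,6])
  i=6: ✗ (no rhs in [7,7])
  i=7: ✗ (no rhs in [8,8])
  i=8: ✗ (no rhs in [9,9])
  i=9: ✗ (no rhs in [10,10])
  i=10: ✗ (no rhs in [11,11])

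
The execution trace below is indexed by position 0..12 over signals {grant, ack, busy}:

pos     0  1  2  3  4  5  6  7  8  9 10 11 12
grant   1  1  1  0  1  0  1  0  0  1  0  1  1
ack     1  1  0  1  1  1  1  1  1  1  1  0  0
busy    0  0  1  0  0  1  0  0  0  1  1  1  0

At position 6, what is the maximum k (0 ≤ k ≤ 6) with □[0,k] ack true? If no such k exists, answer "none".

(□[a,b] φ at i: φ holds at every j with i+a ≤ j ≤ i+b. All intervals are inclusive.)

4

ack must hold from j=6 onward; find where it first fails.
  j=6: holds
  j=7: holds
  j=8: holds
  j=9: holds
  j=10: holds
  j=11: fails
Holds on [6,10], so largest k = 4.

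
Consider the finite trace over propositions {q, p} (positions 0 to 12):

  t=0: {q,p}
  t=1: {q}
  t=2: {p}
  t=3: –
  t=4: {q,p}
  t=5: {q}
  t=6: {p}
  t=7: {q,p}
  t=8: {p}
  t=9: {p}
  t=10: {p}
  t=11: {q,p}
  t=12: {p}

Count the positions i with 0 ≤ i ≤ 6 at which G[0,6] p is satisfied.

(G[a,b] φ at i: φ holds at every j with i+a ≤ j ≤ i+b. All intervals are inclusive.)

Evaluate at each i in [0,6]:
  i=0: ✗ (fails at j=1)
  i=1: ✗ (fails at j=1)
  i=2: ✗ (fails at j=3)
  i=3: ✗ (fails at j=3)
  i=4: ✗ (fails at j=5)
  i=5: ✗ (fails at j=5)
  i=6: ✓ (all of [6,12])
Positions where it holds: {6} → 1.

1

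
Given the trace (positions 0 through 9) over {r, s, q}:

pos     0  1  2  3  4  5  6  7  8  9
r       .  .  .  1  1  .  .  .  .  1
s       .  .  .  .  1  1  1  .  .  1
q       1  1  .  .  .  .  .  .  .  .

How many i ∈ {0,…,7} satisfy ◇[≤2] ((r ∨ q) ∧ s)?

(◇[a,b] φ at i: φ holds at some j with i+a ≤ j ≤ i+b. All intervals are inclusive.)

4

Evaluate at each i in [0,7]:
  i=0: ✗ (none in [0,2])
  i=1: ✗ (none in [1,3])
  i=2: ✓ (witness j=4)
  i=3: ✓ (witness j=4)
  i=4: ✓ (witness j=4)
  i=5: ✗ (none in [5,7])
  i=6: ✗ (none in [6,8])
  i=7: ✓ (witness j=9)
Positions where it holds: {2, 3, 4, 7} → 4.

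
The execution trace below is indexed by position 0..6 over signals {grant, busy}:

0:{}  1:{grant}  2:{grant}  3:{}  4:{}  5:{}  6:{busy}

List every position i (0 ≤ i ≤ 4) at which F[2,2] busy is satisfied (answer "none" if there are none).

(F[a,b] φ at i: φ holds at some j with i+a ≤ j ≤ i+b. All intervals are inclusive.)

4

Evaluate at each i in [0,4]:
  i=0: ✗ (none in [2,2])
  i=1: ✗ (none in [3,3])
  i=2: ✗ (none in [4,4])
  i=3: ✗ (none in [5,5])
  i=4: ✓ (witness j=6)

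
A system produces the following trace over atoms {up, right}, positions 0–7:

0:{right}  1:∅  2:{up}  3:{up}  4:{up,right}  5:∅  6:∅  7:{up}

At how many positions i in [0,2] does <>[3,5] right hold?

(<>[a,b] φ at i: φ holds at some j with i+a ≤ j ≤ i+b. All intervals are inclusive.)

Evaluate at each i in [0,2]:
  i=0: ✓ (witness j=4)
  i=1: ✓ (witness j=4)
  i=2: ✗ (none in [5,7])
Positions where it holds: {0, 1} → 2.

2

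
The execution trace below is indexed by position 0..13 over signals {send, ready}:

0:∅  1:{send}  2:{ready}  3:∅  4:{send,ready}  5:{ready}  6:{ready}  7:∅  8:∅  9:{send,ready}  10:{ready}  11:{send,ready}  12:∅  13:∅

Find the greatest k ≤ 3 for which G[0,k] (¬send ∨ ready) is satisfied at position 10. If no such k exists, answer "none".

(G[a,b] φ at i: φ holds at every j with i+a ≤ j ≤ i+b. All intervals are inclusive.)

3

(¬send ∨ ready) must hold from j=10 onward; find where it first fails.
  j=10: holds
  j=11: holds
  j=12: holds
  j=13: holds
Holds through j=13; largest k = 3.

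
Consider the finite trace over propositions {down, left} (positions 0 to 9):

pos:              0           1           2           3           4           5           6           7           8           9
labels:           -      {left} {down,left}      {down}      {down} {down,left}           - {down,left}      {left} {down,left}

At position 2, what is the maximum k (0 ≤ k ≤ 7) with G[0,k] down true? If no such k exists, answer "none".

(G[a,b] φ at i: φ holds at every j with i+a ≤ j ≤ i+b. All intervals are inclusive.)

down must hold from j=2 onward; find where it first fails.
  j=2: holds
  j=3: holds
  j=4: holds
  j=5: holds
  j=6: fails
Holds on [2,5], so largest k = 3.

3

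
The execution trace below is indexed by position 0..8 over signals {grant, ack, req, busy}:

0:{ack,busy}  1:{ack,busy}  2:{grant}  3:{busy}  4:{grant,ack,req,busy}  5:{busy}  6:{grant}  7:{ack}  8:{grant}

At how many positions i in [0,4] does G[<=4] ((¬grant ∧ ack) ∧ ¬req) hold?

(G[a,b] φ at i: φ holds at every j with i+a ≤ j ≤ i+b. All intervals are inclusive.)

0

Evaluate at each i in [0,4]:
  i=0: ✗ (fails at j=2)
  i=1: ✗ (fails at j=2)
  i=2: ✗ (fails at j=2)
  i=3: ✗ (fails at j=3)
  i=4: ✗ (fails at j=4)
Positions where it holds: {} → 0.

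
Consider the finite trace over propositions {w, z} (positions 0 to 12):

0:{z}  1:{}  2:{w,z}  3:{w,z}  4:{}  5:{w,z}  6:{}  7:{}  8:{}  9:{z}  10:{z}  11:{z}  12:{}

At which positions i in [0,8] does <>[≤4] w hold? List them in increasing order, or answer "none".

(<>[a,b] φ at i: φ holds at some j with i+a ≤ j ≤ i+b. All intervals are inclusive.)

0, 1, 2, 3, 4, 5

Evaluate at each i in [0,8]:
  i=0: ✓ (witness j=2)
  i=1: ✓ (witness j=2)
  i=2: ✓ (witness j=2)
  i=3: ✓ (witness j=3)
  i=4: ✓ (witness j=5)
  i=5: ✓ (witness j=5)
  i=6: ✗ (none in [6,10])
  i=7: ✗ (none in [7,11])
  i=8: ✗ (none in [8,12])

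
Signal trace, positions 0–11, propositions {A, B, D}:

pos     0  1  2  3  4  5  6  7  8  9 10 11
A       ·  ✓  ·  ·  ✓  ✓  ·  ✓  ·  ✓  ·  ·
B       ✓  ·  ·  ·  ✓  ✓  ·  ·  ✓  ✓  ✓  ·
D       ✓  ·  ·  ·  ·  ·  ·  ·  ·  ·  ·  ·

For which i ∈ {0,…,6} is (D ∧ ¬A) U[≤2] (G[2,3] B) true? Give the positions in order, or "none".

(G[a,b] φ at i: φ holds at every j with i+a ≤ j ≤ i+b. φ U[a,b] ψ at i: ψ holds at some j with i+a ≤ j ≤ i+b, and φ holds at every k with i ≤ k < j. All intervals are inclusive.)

Evaluate at each i in [0,6]:
  i=0: ✗ (lhs fails at k=1 before rhs at j=2)
  i=1: ✗ (lhs fails at k=1 before rhs at j=2)
  i=2: ✓ (rhs at j=2)
  i=3: ✗ (no rhs in [3,5])
  i=4: ✗ (lhs fails at k=4 before rhs at j=6)
  i=5: ✗ (lhs fails at k=5 before rhs at j=6)
  i=6: ✓ (rhs at j=6)

2, 6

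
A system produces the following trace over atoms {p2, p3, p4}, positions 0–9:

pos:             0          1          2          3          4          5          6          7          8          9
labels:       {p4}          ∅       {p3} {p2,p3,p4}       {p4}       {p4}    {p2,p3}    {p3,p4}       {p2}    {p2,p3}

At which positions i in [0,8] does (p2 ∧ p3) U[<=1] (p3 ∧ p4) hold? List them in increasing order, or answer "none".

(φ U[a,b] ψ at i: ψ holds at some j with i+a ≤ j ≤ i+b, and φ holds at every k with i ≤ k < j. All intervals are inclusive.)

Evaluate at each i in [0,8]:
  i=0: ✗ (no rhs in [0,1])
  i=1: ✗ (no rhs in [1,2])
  i=2: ✗ (lhs fails at k=2 before rhs at j=3)
  i=3: ✓ (rhs at j=3)
  i=4: ✗ (no rhs in [4,5])
  i=5: ✗ (no rhs in [5,6])
  i=6: ✓ (rhs at j=7; lhs holds on [6,6])
  i=7: ✓ (rhs at j=7)
  i=8: ✗ (no rhs in [8,9])

3, 6, 7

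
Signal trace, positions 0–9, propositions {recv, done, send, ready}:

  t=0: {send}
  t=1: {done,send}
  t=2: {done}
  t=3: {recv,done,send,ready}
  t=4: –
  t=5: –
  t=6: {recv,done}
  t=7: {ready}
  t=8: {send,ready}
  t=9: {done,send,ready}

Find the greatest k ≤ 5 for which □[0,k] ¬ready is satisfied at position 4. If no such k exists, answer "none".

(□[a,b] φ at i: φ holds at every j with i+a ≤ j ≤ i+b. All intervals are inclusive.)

¬ready must hold from j=4 onward; find where it first fails.
  j=4: holds
  j=5: holds
  j=6: holds
  j=7: fails
Holds on [4,6], so largest k = 2.

2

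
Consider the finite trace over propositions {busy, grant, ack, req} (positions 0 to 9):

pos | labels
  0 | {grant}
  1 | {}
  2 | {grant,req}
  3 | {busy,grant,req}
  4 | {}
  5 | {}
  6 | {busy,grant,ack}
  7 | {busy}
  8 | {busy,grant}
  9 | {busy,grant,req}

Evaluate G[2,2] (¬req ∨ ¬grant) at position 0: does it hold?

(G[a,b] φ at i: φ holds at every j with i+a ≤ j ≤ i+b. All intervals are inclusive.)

No

Check (¬req ∨ ¬grant) at every j in [2,2]:
  j=2: false
Fails at j=2 → formula fails.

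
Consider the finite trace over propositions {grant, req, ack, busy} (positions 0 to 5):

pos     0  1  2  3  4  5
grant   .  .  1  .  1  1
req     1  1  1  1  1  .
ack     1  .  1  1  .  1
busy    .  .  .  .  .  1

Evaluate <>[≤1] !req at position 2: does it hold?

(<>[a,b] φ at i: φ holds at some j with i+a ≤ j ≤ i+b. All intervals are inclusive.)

Check !req at each j in [2,3]:
  j=2: false
  j=3: false
No position in the window satisfies it → formula fails.

No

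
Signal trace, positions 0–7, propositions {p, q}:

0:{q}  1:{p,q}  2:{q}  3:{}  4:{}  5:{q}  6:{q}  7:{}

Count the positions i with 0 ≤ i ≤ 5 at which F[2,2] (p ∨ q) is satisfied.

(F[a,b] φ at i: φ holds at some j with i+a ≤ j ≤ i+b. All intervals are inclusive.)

3

Evaluate at each i in [0,5]:
  i=0: ✓ (witness j=2)
  i=1: ✗ (none in [3,3])
  i=2: ✗ (none in [4,4])
  i=3: ✓ (witness j=5)
  i=4: ✓ (witness j=6)
  i=5: ✗ (none in [7,7])
Positions where it holds: {0, 3, 4} → 3.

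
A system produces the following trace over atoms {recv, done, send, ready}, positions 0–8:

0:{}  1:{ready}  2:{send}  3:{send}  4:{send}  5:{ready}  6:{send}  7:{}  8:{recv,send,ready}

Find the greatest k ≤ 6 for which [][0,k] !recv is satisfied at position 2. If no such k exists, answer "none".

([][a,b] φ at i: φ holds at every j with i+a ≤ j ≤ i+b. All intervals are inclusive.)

!recv must hold from j=2 onward; find where it first fails.
  j=2: holds
  j=3: holds
  j=4: holds
  j=5: holds
  j=6: holds
  j=7: holds
  j=8: fails
Holds on [2,7], so largest k = 5.

5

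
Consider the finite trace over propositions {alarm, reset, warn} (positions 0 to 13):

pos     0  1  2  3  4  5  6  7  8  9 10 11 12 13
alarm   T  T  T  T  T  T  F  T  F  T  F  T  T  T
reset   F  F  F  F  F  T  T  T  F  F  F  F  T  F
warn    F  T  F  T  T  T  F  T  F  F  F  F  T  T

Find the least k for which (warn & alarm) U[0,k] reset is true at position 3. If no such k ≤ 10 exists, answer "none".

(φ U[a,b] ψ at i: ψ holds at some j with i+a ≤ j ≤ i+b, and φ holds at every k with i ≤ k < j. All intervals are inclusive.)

2

Need earliest j ≥ 3 with reset, and (warn & alarm) at every k in [3,j-1].
  j=3: rhs fails.
  j=4: rhs fails.
  j=5: rhs holds; lhs holds on [3,4]. k = 2.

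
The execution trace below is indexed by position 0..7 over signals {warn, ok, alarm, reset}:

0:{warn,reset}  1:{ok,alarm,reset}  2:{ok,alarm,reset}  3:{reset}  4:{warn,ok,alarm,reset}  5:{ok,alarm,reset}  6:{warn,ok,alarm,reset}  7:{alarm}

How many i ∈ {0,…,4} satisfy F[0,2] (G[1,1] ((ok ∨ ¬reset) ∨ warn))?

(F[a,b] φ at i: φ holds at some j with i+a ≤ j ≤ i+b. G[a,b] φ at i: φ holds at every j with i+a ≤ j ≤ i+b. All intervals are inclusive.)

5

Evaluate at each i in [0,4]:
  i=0: ✓ (witness j=0)
  i=1: ✓ (witness j=1)
  i=2: ✓ (witness j=3)
  i=3: ✓ (witness j=3)
  i=4: ✓ (witness j=4)
Positions where it holds: {0, 1, 2, 3, 4} → 5.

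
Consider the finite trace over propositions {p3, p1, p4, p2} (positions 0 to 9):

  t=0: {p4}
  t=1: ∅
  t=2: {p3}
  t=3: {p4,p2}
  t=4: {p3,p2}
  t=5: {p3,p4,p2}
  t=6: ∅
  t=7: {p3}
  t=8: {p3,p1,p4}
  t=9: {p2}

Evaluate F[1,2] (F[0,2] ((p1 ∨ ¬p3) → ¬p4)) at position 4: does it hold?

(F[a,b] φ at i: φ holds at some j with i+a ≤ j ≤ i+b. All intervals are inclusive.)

True

Check F[0,2] ((p1 ∨ ¬p3) → ¬p4) at each j in [5,6]:
  j=5: holds (witness at 5)
  j=6: holds (witness at 6)
Found at j=5 → formula holds.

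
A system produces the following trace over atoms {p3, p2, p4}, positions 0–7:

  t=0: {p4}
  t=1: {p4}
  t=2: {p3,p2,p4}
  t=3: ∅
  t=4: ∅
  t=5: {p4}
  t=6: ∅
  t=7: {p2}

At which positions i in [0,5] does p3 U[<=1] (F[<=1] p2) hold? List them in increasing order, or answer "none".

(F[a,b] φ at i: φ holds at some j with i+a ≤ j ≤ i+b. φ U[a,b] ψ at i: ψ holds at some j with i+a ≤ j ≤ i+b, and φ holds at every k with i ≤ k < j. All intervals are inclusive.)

1, 2

Evaluate at each i in [0,5]:
  i=0: ✗ (lhs fails at k=0 before rhs at j=1)
  i=1: ✓ (rhs at j=1)
  i=2: ✓ (rhs at j=2)
  i=3: ✗ (no rhs in [3,4])
  i=4: ✗ (no rhs in [4,5])
  i=5: ✗ (lhs fails at k=5 before rhs at j=6)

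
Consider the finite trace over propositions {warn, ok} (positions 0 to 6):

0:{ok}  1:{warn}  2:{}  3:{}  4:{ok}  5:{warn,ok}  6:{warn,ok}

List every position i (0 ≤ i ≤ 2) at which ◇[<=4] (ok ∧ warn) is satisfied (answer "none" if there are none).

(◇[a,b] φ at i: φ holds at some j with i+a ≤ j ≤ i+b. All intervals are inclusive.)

1, 2

Evaluate at each i in [0,2]:
  i=0: ✗ (none in [0,4])
  i=1: ✓ (witness j=5)
  i=2: ✓ (witness j=5)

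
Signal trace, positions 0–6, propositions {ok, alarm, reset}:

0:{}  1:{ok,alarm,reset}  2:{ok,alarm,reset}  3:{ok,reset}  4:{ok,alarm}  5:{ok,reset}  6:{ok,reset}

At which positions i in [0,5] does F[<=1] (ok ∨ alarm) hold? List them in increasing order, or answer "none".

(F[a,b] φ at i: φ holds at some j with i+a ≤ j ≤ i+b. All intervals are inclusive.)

Evaluate at each i in [0,5]:
  i=0: ✓ (witness j=1)
  i=1: ✓ (witness j=1)
  i=2: ✓ (witness j=2)
  i=3: ✓ (witness j=3)
  i=4: ✓ (witness j=4)
  i=5: ✓ (witness j=5)

0, 1, 2, 3, 4, 5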